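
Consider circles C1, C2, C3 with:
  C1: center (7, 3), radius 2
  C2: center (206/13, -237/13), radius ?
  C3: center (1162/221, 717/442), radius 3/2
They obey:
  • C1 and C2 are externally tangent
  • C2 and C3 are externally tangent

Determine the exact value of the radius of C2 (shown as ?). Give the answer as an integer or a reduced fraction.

21

1. [ext C1·C2]  r_C2² + 4r_C2 − 525 = 0  ⇒  r_C2 = 21 (r>0 drops 1)
2. [ext C2·C3]  r_C2² + 3r_C2 − 504 = 0  ⇒  r_C2 = 21 (r>0 drops 1)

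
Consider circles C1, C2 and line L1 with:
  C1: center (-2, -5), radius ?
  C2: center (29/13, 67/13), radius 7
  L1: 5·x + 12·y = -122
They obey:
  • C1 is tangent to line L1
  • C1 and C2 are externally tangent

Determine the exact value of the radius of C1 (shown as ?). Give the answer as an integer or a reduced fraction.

4

1. [C1‖L1]  r_C1² − 16 = 0  ⇒  r_C1 = 4 (r>0 drops 1)
2. [ext C1·C2]  r_C1² + 14r_C1 − 72 = 0  ⇒  r_C1 = 4 (r>0 drops 1)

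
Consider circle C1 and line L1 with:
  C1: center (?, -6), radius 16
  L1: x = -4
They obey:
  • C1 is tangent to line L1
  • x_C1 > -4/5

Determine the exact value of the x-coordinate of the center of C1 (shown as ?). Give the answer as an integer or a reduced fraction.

12

1. [C1‖L1]  x_C1² + 8x_C1 − 240 = 0  ⇒  x_C1 = -20 or 12
2. given x_C1 > -4/5: keep 12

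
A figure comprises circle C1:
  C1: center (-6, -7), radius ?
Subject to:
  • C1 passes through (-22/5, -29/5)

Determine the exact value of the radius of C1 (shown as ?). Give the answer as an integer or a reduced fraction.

2

1. [C1∋P]  r_C1² − 4 = 0  ⇒  r_C1 = 2 (r>0 drops 1)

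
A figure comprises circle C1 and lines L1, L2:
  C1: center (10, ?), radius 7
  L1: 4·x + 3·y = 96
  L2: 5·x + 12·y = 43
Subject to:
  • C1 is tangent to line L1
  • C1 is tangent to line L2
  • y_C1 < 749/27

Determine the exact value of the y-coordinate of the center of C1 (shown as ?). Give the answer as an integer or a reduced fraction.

1. [C1‖L1]  y_C1² − (112/3)y_C1 + 637/3 = 0  ⇒  y_C1 = 7 or 91/3
2. [C1‖L2]  y_C1² + (7/6)y_C1 − 343/6 = 0  ⇒  y_C1 = -49/6 or 7

7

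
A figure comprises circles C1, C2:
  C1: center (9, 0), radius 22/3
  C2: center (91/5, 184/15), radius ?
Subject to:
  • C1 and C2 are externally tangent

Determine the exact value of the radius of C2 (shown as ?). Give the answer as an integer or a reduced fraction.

8

1. [ext C1·C2]  r_C2² + (44/3)r_C2 − 544/3 = 0  ⇒  r_C2 = 8 (r>0 drops 1)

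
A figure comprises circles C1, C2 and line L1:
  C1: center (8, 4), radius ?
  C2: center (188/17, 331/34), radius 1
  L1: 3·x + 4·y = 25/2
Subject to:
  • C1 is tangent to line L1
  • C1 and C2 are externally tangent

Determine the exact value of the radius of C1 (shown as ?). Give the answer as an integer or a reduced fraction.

1. [C1‖L1]  r_C1² − 121/4 = 0  ⇒  r_C1 = 11/2 (r>0 drops 1)
2. [ext C1·C2]  r_C1² + 2r_C1 − 165/4 = 0  ⇒  r_C1 = 11/2 (r>0 drops 1)

11/2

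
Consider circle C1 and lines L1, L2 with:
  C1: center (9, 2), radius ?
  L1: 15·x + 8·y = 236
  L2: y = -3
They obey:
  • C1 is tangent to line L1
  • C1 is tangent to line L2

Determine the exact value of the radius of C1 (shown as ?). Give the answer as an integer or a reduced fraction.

5

1. [C1‖L1]  r_C1² − 25 = 0  ⇒  r_C1 = 5 (r>0 drops 1)
2. [C1‖L2]  r_C1² − 25 = 0  ⇒  r_C1 = 5 (r>0 drops 1)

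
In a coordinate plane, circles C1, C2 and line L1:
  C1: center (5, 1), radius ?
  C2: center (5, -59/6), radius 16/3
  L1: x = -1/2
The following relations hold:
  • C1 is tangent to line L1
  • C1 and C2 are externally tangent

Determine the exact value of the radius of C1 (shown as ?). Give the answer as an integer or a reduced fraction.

11/2

1. [C1‖L1]  r_C1² − 121/4 = 0  ⇒  r_C1 = 11/2 (r>0 drops 1)
2. [ext C1·C2]  r_C1² + (32/3)r_C1 − 1067/12 = 0  ⇒  r_C1 = 11/2 (r>0 drops 1)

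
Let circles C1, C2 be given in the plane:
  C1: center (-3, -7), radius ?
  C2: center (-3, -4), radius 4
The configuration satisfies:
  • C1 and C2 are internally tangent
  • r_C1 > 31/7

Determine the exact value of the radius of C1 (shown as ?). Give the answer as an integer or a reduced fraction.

7

1. [int C1,C2]  r_C1² − 8r_C1 + 7 = 0  ⇒  r_C1 = 1 or 7
2. given r_C1 > 31/7: keep 7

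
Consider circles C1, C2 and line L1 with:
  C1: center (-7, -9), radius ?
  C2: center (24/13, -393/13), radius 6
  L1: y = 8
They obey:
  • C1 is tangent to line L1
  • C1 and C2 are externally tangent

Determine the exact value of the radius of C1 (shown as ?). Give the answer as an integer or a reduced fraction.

17

1. [C1‖L1]  r_C1² − 289 = 0  ⇒  r_C1 = 17 (r>0 drops 1)
2. [ext C1·C2]  r_C1² + 12r_C1 − 493 = 0  ⇒  r_C1 = 17 (r>0 drops 1)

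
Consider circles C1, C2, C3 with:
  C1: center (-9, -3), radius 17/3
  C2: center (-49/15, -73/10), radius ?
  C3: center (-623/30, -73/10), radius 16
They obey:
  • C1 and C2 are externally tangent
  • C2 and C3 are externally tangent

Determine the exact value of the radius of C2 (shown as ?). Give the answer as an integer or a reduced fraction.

3/2

1. [ext C1·C2]  r_C2² + (34/3)r_C2 − 77/4 = 0  ⇒  r_C2 = 3/2 (r>0 drops 1)
2. [ext C2·C3]  r_C2² + 32r_C2 − 201/4 = 0  ⇒  r_C2 = 3/2 (r>0 drops 1)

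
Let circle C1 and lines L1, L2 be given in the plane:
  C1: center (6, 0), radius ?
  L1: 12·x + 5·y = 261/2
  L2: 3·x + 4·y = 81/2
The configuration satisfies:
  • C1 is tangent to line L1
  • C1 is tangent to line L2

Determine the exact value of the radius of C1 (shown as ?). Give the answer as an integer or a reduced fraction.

9/2

1. [C1‖L1]  r_C1² − 81/4 = 0  ⇒  r_C1 = 9/2 (r>0 drops 1)
2. [C1‖L2]  r_C1² − 81/4 = 0  ⇒  r_C1 = 9/2 (r>0 drops 1)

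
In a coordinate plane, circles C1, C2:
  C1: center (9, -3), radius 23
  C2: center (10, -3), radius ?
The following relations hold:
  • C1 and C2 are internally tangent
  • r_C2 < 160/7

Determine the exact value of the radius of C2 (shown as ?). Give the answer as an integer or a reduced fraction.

22

1. [int C1,C2]  r_C2² − 46r_C2 + 528 = 0  ⇒  r_C2 = 22 or 24
2. given r_C2 < 160/7: keep 22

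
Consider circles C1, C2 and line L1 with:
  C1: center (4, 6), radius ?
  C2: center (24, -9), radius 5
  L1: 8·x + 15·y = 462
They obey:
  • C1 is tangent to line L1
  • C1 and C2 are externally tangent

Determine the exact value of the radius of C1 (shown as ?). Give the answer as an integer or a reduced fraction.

20

1. [C1‖L1]  r_C1² − 400 = 0  ⇒  r_C1 = 20 (r>0 drops 1)
2. [ext C1·C2]  r_C1² + 10r_C1 − 600 = 0  ⇒  r_C1 = 20 (r>0 drops 1)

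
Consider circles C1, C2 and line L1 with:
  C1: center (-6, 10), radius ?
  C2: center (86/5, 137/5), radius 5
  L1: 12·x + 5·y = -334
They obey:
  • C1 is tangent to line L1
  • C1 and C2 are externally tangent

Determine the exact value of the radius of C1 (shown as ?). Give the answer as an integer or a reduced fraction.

24

1. [C1‖L1]  r_C1² − 576 = 0  ⇒  r_C1 = 24 (r>0 drops 1)
2. [ext C1·C2]  r_C1² + 10r_C1 − 816 = 0  ⇒  r_C1 = 24 (r>0 drops 1)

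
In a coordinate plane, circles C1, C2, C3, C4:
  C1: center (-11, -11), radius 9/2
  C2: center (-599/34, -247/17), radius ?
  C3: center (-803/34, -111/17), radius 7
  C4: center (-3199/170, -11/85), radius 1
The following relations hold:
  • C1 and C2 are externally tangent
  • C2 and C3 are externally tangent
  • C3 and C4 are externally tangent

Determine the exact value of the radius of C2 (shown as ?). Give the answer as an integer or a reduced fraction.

3

1. [ext C1·C2]  r_C2² + 9r_C2 − 36 = 0  ⇒  r_C2 = 3 (r>0 drops 1)
2. [ext C2·C3]  r_C2² + 14r_C2 − 51 = 0  ⇒  r_C2 = 3 (r>0 drops 1)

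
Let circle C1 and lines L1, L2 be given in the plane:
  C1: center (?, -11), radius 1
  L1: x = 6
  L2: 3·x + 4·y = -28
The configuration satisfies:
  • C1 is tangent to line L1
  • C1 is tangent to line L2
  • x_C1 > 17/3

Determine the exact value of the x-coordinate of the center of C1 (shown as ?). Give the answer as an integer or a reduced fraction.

7

1. [C1‖L1]  x_C1² − 12x_C1 + 35 = 0  ⇒  x_C1 = 5 or 7
2. [C1‖L2]  x_C1² − (32/3)x_C1 + 77/3 = 0  ⇒  x_C1 = 11/3 or 7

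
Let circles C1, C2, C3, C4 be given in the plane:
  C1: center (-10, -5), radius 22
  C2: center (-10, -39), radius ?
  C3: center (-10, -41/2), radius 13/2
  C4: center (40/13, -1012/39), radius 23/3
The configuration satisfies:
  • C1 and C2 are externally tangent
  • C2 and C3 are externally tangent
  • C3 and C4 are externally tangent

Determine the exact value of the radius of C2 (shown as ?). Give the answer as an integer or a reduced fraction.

12

1. [ext C1·C2]  r_C2² + 44r_C2 − 672 = 0  ⇒  r_C2 = 12 (r>0 drops 1)
2. [ext C2·C3]  r_C2² + 13r_C2 − 300 = 0  ⇒  r_C2 = 12 (r>0 drops 1)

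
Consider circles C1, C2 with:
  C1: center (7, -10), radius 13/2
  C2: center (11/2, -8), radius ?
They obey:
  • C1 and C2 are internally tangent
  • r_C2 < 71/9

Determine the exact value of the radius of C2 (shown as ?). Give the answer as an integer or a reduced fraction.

1. [int C1,C2]  r_C2² − 13r_C2 + 36 = 0  ⇒  r_C2 = 4 or 9
2. given r_C2 < 71/9: keep 4

4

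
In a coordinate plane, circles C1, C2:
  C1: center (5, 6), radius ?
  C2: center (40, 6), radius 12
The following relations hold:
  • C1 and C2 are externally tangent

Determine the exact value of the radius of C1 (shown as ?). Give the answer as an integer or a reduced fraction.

23

1. [ext C1·C2]  r_C1² + 24r_C1 − 1081 = 0  ⇒  r_C1 = 23 (r>0 drops 1)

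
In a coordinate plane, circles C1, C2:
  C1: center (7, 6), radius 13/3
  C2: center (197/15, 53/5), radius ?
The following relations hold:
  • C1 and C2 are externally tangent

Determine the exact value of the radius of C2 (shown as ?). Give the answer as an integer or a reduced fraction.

1. [ext C1·C2]  r_C2² + (26/3)r_C2 − 40 = 0  ⇒  r_C2 = 10/3 (r>0 drops 1)

10/3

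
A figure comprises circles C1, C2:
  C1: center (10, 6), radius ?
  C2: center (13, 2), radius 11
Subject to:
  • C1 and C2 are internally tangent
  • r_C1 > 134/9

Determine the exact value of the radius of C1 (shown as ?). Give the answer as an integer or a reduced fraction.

1. [int C1,C2]  r_C1² − 22r_C1 + 96 = 0  ⇒  r_C1 = 6 or 16
2. given r_C1 > 134/9: keep 16

16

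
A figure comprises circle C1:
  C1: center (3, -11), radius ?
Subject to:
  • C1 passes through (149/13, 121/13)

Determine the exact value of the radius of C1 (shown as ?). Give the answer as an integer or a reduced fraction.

1. [C1∋P]  r_C1² − 484 = 0  ⇒  r_C1 = 22 (r>0 drops 1)

22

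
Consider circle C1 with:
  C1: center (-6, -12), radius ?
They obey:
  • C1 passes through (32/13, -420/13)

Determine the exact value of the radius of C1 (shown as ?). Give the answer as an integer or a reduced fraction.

22

1. [C1∋P]  r_C1² − 484 = 0  ⇒  r_C1 = 22 (r>0 drops 1)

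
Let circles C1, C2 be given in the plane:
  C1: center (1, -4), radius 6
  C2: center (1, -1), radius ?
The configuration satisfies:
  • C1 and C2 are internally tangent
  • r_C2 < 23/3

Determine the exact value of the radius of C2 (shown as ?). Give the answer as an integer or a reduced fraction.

1. [int C1,C2]  r_C2² − 12r_C2 + 27 = 0  ⇒  r_C2 = 3 or 9
2. given r_C2 < 23/3: keep 3

3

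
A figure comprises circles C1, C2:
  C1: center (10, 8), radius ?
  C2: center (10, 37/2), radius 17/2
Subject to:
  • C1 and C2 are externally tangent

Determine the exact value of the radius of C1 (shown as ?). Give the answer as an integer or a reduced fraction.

1. [ext C1·C2]  r_C1² + 17r_C1 − 38 = 0  ⇒  r_C1 = 2 (r>0 drops 1)

2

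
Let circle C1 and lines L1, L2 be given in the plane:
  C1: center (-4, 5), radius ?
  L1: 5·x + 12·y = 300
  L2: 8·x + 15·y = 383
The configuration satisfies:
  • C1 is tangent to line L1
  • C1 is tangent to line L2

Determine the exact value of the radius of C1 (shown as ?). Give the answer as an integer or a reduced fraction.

1. [C1‖L1]  r_C1² − 400 = 0  ⇒  r_C1 = 20 (r>0 drops 1)
2. [C1‖L2]  r_C1² − 400 = 0  ⇒  r_C1 = 20 (r>0 drops 1)

20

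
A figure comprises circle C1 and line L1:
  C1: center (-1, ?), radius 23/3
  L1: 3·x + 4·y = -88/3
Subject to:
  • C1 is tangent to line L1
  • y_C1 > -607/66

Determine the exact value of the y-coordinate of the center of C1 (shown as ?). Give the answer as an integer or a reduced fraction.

1. [C1‖L1]  y_C1² + (79/6)y_C1 − 97/2 = 0  ⇒  y_C1 = -97/6 or 3
2. given y_C1 > -607/66: keep 3

3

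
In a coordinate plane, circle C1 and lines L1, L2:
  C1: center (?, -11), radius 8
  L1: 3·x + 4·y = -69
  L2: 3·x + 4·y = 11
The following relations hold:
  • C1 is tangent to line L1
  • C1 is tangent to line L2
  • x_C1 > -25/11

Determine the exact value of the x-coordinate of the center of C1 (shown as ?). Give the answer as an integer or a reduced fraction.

1. [C1‖L1]  x_C1² + (50/3)x_C1 − 325/3 = 0  ⇒  x_C1 = -65/3 or 5
2. [C1‖L2]  x_C1² − (110/3)x_C1 + 475/3 = 0  ⇒  x_C1 = 5 or 95/3

5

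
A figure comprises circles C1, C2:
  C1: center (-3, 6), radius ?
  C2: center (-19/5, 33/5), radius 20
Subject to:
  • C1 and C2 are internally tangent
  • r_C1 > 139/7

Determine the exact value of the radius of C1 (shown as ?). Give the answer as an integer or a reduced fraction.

21

1. [int C1,C2]  r_C1² − 40r_C1 + 399 = 0  ⇒  r_C1 = 19 or 21
2. given r_C1 > 139/7: keep 21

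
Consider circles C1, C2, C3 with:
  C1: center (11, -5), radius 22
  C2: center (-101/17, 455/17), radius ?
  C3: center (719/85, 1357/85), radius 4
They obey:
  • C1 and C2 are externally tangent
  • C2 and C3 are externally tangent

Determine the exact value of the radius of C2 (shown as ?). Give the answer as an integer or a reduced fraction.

14

1. [ext C1·C2]  r_C2² + 44r_C2 − 812 = 0  ⇒  r_C2 = 14 (r>0 drops 1)
2. [ext C2·C3]  r_C2² + 8r_C2 − 308 = 0  ⇒  r_C2 = 14 (r>0 drops 1)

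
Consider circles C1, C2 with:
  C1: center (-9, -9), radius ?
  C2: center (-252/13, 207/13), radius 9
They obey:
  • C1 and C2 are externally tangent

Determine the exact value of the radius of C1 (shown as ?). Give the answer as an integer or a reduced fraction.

18

1. [ext C1·C2]  r_C1² + 18r_C1 − 648 = 0  ⇒  r_C1 = 18 (r>0 drops 1)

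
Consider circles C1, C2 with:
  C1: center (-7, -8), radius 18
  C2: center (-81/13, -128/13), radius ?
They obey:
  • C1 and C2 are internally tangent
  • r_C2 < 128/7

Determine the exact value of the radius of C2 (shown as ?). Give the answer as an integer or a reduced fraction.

16

1. [int C1,C2]  r_C2² − 36r_C2 + 320 = 0  ⇒  r_C2 = 16 or 20
2. given r_C2 < 128/7: keep 16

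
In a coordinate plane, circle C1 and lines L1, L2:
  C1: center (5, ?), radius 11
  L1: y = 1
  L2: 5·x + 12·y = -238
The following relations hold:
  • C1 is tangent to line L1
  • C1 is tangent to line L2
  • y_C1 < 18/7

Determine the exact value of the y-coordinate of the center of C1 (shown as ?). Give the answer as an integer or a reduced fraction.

1. [C1‖L1]  y_C1² − 2y_C1 − 120 = 0  ⇒  y_C1 = -10 or 12
2. [C1‖L2]  y_C1² + (263/6)y_C1 + 1015/3 = 0  ⇒  y_C1 = -203/6 or -10

-10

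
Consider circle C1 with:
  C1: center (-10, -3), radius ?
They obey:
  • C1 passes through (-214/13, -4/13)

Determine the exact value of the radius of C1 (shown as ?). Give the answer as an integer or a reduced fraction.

7

1. [C1∋P]  r_C1² − 49 = 0  ⇒  r_C1 = 7 (r>0 drops 1)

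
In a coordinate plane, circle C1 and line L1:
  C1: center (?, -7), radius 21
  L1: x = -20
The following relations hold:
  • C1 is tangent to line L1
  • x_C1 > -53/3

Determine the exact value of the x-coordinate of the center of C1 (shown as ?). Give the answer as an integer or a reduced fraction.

1

1. [C1‖L1]  x_C1² + 40x_C1 − 41 = 0  ⇒  x_C1 = -41 or 1
2. given x_C1 > -53/3: keep 1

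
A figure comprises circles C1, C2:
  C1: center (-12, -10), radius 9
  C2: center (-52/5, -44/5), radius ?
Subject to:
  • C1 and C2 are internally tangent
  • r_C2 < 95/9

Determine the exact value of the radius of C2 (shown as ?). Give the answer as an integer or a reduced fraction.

1. [int C1,C2]  r_C2² − 18r_C2 + 77 = 0  ⇒  r_C2 = 7 or 11
2. given r_C2 < 95/9: keep 7

7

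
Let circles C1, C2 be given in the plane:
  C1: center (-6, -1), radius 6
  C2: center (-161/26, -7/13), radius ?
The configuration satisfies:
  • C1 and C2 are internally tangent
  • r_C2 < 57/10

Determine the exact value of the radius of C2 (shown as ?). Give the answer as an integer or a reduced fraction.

11/2

1. [int C1,C2]  r_C2² − 12r_C2 + 143/4 = 0  ⇒  r_C2 = 11/2 or 13/2
2. given r_C2 < 57/10: keep 11/2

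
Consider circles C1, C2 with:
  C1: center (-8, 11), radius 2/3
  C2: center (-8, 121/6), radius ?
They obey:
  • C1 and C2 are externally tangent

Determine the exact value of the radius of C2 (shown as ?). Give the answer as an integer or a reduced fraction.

1. [ext C1·C2]  r_C2² + (4/3)r_C2 − 1003/12 = 0  ⇒  r_C2 = 17/2 (r>0 drops 1)

17/2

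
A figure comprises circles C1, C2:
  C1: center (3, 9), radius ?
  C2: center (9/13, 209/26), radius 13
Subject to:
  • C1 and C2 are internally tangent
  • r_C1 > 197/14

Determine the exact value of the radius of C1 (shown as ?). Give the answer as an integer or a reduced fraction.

1. [int C1,C2]  r_C1² − 26r_C1 + 651/4 = 0  ⇒  r_C1 = 21/2 or 31/2
2. given r_C1 > 197/14: keep 31/2

31/2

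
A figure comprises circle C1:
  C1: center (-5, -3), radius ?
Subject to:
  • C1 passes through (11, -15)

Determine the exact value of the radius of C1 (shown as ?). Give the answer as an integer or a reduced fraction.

20

1. [C1∋P]  r_C1² − 400 = 0  ⇒  r_C1 = 20 (r>0 drops 1)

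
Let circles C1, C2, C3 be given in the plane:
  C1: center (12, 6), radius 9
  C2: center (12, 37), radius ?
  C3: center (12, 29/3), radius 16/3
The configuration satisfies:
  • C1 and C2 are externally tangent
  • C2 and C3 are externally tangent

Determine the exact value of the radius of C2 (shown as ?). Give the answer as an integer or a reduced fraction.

1. [ext C1·C2]  r_C2² + 18r_C2 − 880 = 0  ⇒  r_C2 = 22 (r>0 drops 1)
2. [ext C2·C3]  r_C2² + (32/3)r_C2 − 2156/3 = 0  ⇒  r_C2 = 22 (r>0 drops 1)

22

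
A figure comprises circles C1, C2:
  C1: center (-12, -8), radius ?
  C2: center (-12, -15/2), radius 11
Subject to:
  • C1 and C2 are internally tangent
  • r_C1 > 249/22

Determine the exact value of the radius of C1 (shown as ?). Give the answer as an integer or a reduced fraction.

1. [int C1,C2]  r_C1² − 22r_C1 + 483/4 = 0  ⇒  r_C1 = 21/2 or 23/2
2. given r_C1 > 249/22: keep 23/2

23/2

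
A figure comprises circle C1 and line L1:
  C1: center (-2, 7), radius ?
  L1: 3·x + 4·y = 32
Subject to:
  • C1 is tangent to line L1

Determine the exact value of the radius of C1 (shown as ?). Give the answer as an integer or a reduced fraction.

2

1. [C1‖L1]  r_C1² − 4 = 0  ⇒  r_C1 = 2 (r>0 drops 1)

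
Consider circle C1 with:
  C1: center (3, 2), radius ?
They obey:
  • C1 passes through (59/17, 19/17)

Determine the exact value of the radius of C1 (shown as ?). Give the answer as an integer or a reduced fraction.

1. [C1∋P]  r_C1² − 1 = 0  ⇒  r_C1 = 1 (r>0 drops 1)

1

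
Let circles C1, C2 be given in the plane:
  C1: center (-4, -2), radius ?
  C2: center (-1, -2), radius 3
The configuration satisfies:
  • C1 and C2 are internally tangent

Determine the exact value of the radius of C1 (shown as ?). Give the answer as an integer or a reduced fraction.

6

1. [int C1,C2]  r_C1² − 6r_C1 = 0  ⇒  r_C1 = 6 (r>0 drops 1)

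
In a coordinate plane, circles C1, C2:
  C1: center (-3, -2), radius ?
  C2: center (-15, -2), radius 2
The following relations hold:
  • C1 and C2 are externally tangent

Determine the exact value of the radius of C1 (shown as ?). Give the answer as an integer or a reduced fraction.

1. [ext C1·C2]  r_C1² + 4r_C1 − 140 = 0  ⇒  r_C1 = 10 (r>0 drops 1)

10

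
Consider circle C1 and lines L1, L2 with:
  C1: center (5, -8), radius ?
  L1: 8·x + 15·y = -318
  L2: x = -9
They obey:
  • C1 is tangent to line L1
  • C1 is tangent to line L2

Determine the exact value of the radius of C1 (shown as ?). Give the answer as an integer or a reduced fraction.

14

1. [C1‖L1]  r_C1² − 196 = 0  ⇒  r_C1 = 14 (r>0 drops 1)
2. [C1‖L2]  r_C1² − 196 = 0  ⇒  r_C1 = 14 (r>0 drops 1)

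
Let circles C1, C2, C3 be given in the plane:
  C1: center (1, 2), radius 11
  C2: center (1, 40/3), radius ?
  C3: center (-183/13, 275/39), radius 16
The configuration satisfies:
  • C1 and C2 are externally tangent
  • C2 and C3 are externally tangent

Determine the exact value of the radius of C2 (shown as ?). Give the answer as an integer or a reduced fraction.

1. [ext C1·C2]  r_C2² + 22r_C2 − 67/9 = 0  ⇒  r_C2 = 1/3 (r>0 drops 1)
2. [ext C2·C3]  r_C2² + 32r_C2 − 97/9 = 0  ⇒  r_C2 = 1/3 (r>0 drops 1)

1/3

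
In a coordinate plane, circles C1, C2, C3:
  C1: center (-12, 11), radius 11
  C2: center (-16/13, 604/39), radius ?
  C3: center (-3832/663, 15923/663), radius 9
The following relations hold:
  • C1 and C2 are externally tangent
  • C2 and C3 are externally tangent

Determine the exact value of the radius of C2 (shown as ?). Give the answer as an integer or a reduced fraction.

2/3

1. [ext C1·C2]  r_C2² + 22r_C2 − 136/9 = 0  ⇒  r_C2 = 2/3 (r>0 drops 1)
2. [ext C2·C3]  r_C2² + 18r_C2 − 112/9 = 0  ⇒  r_C2 = 2/3 (r>0 drops 1)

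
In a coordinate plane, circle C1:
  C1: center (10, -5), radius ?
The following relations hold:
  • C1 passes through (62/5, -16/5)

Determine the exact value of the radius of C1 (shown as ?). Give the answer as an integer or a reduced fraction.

3

1. [C1∋P]  r_C1² − 9 = 0  ⇒  r_C1 = 3 (r>0 drops 1)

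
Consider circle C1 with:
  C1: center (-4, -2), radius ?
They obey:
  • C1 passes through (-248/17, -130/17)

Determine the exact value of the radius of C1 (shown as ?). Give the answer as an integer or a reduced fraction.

12

1. [C1∋P]  r_C1² − 144 = 0  ⇒  r_C1 = 12 (r>0 drops 1)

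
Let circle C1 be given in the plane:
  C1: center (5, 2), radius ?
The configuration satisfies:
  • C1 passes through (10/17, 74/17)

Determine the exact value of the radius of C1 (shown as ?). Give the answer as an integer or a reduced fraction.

5

1. [C1∋P]  r_C1² − 25 = 0  ⇒  r_C1 = 5 (r>0 drops 1)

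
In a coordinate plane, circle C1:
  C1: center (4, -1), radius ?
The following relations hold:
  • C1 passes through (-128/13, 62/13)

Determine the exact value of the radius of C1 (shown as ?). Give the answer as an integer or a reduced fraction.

15

1. [C1∋P]  r_C1² − 225 = 0  ⇒  r_C1 = 15 (r>0 drops 1)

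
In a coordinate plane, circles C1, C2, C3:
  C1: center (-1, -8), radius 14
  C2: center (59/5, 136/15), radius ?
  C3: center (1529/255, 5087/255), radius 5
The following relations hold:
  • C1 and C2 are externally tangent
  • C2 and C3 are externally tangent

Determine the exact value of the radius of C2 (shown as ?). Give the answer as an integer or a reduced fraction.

1. [ext C1·C2]  r_C2² + 28r_C2 − 2332/9 = 0  ⇒  r_C2 = 22/3 (r>0 drops 1)
2. [ext C2·C3]  r_C2² + 10r_C2 − 1144/9 = 0  ⇒  r_C2 = 22/3 (r>0 drops 1)

22/3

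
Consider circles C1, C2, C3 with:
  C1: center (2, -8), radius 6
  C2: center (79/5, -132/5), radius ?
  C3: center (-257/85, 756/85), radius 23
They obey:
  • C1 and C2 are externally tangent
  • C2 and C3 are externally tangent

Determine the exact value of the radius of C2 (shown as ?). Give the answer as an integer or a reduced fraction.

1. [ext C1·C2]  r_C2² + 12r_C2 − 493 = 0  ⇒  r_C2 = 17 (r>0 drops 1)
2. [ext C2·C3]  r_C2² + 46r_C2 − 1071 = 0  ⇒  r_C2 = 17 (r>0 drops 1)

17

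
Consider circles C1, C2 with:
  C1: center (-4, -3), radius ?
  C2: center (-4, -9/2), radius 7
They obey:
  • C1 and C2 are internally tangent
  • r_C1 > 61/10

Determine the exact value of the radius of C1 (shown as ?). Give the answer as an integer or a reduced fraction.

17/2

1. [int C1,C2]  r_C1² − 14r_C1 + 187/4 = 0  ⇒  r_C1 = 11/2 or 17/2
2. given r_C1 > 61/10: keep 17/2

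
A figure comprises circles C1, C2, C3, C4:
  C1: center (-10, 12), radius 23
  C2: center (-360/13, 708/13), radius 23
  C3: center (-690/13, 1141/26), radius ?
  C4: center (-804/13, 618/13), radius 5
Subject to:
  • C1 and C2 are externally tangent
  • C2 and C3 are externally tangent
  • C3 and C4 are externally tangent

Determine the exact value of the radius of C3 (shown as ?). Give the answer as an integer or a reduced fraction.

1. [ext C2·C3]  r_C3² + 46r_C3 − 909/4 = 0  ⇒  r_C3 = 9/2 (r>0 drops 1)
2. [ext C3·C4]  r_C3² + 10r_C3 − 261/4 = 0  ⇒  r_C3 = 9/2 (r>0 drops 1)

9/2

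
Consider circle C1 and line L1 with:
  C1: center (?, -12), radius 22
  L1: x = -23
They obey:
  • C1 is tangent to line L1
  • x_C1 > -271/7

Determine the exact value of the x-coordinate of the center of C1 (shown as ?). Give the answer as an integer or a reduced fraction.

-1

1. [C1‖L1]  x_C1² + 46x_C1 + 45 = 0  ⇒  x_C1 = -45 or -1
2. given x_C1 > -271/7: keep -1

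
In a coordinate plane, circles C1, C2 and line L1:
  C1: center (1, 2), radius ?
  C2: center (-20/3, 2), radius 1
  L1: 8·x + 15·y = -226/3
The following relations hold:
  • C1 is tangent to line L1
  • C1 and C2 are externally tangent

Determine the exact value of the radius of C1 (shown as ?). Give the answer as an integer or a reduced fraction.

1. [C1‖L1]  r_C1² − 400/9 = 0  ⇒  r_C1 = 20/3 (r>0 drops 1)
2. [ext C1·C2]  r_C1² + 2r_C1 − 520/9 = 0  ⇒  r_C1 = 20/3 (r>0 drops 1)

20/3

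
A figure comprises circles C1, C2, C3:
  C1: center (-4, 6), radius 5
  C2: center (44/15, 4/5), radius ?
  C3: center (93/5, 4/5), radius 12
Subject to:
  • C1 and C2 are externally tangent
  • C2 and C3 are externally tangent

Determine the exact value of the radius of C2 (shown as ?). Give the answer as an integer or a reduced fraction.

11/3

1. [ext C1·C2]  r_C2² + 10r_C2 − 451/9 = 0  ⇒  r_C2 = 11/3 (r>0 drops 1)
2. [ext C2·C3]  r_C2² + 24r_C2 − 913/9 = 0  ⇒  r_C2 = 11/3 (r>0 drops 1)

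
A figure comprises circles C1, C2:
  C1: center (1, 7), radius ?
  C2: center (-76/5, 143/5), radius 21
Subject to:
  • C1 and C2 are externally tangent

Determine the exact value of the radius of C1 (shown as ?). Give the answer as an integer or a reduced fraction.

6

1. [ext C1·C2]  r_C1² + 42r_C1 − 288 = 0  ⇒  r_C1 = 6 (r>0 drops 1)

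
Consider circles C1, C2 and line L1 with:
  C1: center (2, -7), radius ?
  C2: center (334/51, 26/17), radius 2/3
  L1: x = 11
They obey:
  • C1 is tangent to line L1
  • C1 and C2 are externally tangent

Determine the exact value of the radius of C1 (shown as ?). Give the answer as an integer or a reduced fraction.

9

1. [C1‖L1]  r_C1² − 81 = 0  ⇒  r_C1 = 9 (r>0 drops 1)
2. [ext C1·C2]  r_C1² + (4/3)r_C1 − 93 = 0  ⇒  r_C1 = 9 (r>0 drops 1)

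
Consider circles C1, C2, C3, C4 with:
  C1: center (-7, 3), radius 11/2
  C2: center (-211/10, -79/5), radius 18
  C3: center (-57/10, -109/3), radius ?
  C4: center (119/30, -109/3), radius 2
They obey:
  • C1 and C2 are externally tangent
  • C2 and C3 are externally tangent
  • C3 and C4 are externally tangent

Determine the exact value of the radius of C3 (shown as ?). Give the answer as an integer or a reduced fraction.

1. [ext C2·C3]  r_C3² + 36r_C3 − 3013/9 = 0  ⇒  r_C3 = 23/3 (r>0 drops 1)
2. [ext C3·C4]  r_C3² + 4r_C3 − 805/9 = 0  ⇒  r_C3 = 23/3 (r>0 drops 1)

23/3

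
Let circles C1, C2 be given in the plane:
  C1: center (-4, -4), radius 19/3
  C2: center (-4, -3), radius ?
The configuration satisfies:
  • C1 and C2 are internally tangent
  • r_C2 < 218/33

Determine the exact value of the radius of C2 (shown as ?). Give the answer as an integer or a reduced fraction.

1. [int C1,C2]  r_C2² − (38/3)r_C2 + 352/9 = 0  ⇒  r_C2 = 16/3 or 22/3
2. given r_C2 < 218/33: keep 16/3

16/3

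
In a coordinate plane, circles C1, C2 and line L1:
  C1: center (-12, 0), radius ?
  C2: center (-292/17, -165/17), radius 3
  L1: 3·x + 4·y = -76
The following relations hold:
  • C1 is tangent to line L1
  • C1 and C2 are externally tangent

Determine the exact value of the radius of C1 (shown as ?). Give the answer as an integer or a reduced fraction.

8

1. [C1‖L1]  r_C1² − 64 = 0  ⇒  r_C1 = 8 (r>0 drops 1)
2. [ext C1·C2]  r_C1² + 6r_C1 − 112 = 0  ⇒  r_C1 = 8 (r>0 drops 1)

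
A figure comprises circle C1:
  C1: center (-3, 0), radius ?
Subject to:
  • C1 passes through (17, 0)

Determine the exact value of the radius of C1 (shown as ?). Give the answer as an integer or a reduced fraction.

20

1. [C1∋P]  r_C1² − 400 = 0  ⇒  r_C1 = 20 (r>0 drops 1)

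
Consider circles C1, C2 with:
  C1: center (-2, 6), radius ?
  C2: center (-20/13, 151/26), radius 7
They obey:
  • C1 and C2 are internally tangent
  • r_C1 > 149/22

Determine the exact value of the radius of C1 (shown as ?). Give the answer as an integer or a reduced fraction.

15/2

1. [int C1,C2]  r_C1² − 14r_C1 + 195/4 = 0  ⇒  r_C1 = 13/2 or 15/2
2. given r_C1 > 149/22: keep 15/2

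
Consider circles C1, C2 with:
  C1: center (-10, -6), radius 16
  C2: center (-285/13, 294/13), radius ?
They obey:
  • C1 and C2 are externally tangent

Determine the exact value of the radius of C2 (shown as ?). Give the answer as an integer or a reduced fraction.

15

1. [ext C1·C2]  r_C2² + 32r_C2 − 705 = 0  ⇒  r_C2 = 15 (r>0 drops 1)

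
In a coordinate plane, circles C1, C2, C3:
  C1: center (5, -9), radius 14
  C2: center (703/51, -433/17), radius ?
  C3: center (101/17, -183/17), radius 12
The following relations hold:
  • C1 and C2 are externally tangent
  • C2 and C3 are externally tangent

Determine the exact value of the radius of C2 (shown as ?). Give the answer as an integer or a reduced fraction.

14/3

1. [ext C1·C2]  r_C2² + 28r_C2 − 1372/9 = 0  ⇒  r_C2 = 14/3 (r>0 drops 1)
2. [ext C2·C3]  r_C2² + 24r_C2 − 1204/9 = 0  ⇒  r_C2 = 14/3 (r>0 drops 1)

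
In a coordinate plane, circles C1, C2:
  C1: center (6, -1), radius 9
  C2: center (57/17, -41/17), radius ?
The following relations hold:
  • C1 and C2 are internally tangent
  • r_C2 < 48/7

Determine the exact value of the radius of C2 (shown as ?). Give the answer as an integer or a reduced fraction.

6

1. [int C1,C2]  r_C2² − 18r_C2 + 72 = 0  ⇒  r_C2 = 6 or 12
2. given r_C2 < 48/7: keep 6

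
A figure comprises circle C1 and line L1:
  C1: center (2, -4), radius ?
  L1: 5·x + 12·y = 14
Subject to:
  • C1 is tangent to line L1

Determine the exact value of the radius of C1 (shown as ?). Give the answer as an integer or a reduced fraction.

1. [C1‖L1]  r_C1² − 16 = 0  ⇒  r_C1 = 4 (r>0 drops 1)

4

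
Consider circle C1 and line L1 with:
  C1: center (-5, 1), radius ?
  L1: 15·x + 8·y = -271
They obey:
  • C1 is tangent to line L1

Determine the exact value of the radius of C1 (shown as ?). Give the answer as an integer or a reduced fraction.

1. [C1‖L1]  r_C1² − 144 = 0  ⇒  r_C1 = 12 (r>0 drops 1)

12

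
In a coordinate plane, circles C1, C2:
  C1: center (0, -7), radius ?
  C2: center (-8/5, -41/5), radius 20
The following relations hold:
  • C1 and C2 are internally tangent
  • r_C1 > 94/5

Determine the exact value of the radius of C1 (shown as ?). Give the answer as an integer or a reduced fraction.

22

1. [int C1,C2]  r_C1² − 40r_C1 + 396 = 0  ⇒  r_C1 = 18 or 22
2. given r_C1 > 94/5: keep 22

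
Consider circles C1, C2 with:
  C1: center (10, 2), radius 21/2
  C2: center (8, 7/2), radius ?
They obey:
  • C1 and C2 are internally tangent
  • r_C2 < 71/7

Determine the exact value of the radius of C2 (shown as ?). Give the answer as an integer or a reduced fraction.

1. [int C1,C2]  r_C2² − 21r_C2 + 104 = 0  ⇒  r_C2 = 8 or 13
2. given r_C2 < 71/7: keep 8

8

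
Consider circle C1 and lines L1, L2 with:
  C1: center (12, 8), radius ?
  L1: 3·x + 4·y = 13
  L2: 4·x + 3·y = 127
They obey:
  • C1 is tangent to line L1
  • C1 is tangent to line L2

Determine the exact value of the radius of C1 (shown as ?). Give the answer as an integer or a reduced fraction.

11

1. [C1‖L1]  r_C1² − 121 = 0  ⇒  r_C1 = 11 (r>0 drops 1)
2. [C1‖L2]  r_C1² − 121 = 0  ⇒  r_C1 = 11 (r>0 drops 1)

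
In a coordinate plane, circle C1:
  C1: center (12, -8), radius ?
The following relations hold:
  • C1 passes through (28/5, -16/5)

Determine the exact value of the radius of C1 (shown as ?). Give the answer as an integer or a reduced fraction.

8

1. [C1∋P]  r_C1² − 64 = 0  ⇒  r_C1 = 8 (r>0 drops 1)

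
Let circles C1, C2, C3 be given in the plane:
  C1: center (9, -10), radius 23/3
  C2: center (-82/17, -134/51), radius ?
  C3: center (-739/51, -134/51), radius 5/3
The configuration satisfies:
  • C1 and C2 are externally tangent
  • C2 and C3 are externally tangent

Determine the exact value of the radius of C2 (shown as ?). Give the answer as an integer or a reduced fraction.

8

1. [ext C1·C2]  r_C2² + (46/3)r_C2 − 560/3 = 0  ⇒  r_C2 = 8 (r>0 drops 1)
2. [ext C2·C3]  r_C2² + (10/3)r_C2 − 272/3 = 0  ⇒  r_C2 = 8 (r>0 drops 1)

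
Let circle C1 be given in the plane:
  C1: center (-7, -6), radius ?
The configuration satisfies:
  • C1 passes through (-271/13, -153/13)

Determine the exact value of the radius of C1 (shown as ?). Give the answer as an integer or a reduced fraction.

15

1. [C1∋P]  r_C1² − 225 = 0  ⇒  r_C1 = 15 (r>0 drops 1)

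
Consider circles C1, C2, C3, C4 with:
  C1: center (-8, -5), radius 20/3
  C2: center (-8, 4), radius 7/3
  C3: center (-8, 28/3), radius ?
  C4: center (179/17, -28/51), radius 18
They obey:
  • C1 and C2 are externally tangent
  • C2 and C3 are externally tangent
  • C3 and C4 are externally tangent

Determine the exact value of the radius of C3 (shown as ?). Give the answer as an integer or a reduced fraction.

3

1. [ext C2·C3]  r_C3² + (14/3)r_C3 − 23 = 0  ⇒  r_C3 = 3 (r>0 drops 1)
2. [ext C3·C4]  r_C3² + 36r_C3 − 117 = 0  ⇒  r_C3 = 3 (r>0 drops 1)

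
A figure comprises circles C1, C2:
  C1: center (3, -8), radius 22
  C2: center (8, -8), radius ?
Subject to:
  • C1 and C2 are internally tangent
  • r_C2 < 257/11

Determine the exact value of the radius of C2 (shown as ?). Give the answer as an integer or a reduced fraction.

17

1. [int C1,C2]  r_C2² − 44r_C2 + 459 = 0  ⇒  r_C2 = 17 or 27
2. given r_C2 < 257/11: keep 17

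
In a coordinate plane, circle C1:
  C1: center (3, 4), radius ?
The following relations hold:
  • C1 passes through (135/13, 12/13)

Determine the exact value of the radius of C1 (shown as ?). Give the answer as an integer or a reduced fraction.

8

1. [C1∋P]  r_C1² − 64 = 0  ⇒  r_C1 = 8 (r>0 drops 1)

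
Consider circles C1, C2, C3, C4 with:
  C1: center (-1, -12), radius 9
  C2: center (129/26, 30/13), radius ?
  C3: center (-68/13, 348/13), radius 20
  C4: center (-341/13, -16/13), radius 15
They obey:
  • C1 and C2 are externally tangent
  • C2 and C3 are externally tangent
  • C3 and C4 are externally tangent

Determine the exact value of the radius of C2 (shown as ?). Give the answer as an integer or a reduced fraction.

1. [ext C1·C2]  r_C2² + 18r_C2 − 637/4 = 0  ⇒  r_C2 = 13/2 (r>0 drops 1)
2. [ext C2·C3]  r_C2² + 40r_C2 − 1209/4 = 0  ⇒  r_C2 = 13/2 (r>0 drops 1)

13/2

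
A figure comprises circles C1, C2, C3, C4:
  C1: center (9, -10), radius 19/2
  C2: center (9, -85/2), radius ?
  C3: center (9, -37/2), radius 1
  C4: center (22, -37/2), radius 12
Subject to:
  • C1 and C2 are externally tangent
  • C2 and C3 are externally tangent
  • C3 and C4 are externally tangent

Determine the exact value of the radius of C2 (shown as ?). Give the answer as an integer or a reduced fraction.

1. [ext C1·C2]  r_C2² + 19r_C2 − 966 = 0  ⇒  r_C2 = 23 (r>0 drops 1)
2. [ext C2·C3]  r_C2² + 2r_C2 − 575 = 0  ⇒  r_C2 = 23 (r>0 drops 1)

23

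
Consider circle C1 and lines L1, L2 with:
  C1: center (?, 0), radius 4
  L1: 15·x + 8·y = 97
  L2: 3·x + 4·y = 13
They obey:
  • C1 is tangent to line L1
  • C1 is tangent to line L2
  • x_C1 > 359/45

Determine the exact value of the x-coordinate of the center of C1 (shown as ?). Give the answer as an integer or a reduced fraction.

1. [C1‖L1]  x_C1² − (194/15)x_C1 + 319/15 = 0  ⇒  x_C1 = 29/15 or 11
2. [C1‖L2]  x_C1² − (26/3)x_C1 − 77/3 = 0  ⇒  x_C1 = -7/3 or 11

11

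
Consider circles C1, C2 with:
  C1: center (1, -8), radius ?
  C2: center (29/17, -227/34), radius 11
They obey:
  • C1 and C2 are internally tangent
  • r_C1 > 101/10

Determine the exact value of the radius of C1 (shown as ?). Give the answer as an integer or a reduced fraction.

25/2

1. [int C1,C2]  r_C1² − 22r_C1 + 475/4 = 0  ⇒  r_C1 = 19/2 or 25/2
2. given r_C1 > 101/10: keep 25/2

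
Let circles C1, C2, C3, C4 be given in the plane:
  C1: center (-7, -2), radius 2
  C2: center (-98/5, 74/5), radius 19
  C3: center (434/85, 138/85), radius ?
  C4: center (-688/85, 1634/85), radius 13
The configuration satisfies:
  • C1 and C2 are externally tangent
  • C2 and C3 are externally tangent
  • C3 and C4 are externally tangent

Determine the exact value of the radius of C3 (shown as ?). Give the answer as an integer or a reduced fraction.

1. [ext C2·C3]  r_C3² + 38r_C3 − 423 = 0  ⇒  r_C3 = 9 (r>0 drops 1)
2. [ext C3·C4]  r_C3² + 26r_C3 − 315 = 0  ⇒  r_C3 = 9 (r>0 drops 1)

9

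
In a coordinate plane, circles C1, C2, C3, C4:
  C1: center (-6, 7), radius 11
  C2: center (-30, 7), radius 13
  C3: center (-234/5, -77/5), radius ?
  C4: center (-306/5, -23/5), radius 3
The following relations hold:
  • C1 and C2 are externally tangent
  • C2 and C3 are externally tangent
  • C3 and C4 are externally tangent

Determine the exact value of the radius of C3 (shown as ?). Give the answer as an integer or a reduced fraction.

1. [ext C2·C3]  r_C3² + 26r_C3 − 615 = 0  ⇒  r_C3 = 15 (r>0 drops 1)
2. [ext C3·C4]  r_C3² + 6r_C3 − 315 = 0  ⇒  r_C3 = 15 (r>0 drops 1)

15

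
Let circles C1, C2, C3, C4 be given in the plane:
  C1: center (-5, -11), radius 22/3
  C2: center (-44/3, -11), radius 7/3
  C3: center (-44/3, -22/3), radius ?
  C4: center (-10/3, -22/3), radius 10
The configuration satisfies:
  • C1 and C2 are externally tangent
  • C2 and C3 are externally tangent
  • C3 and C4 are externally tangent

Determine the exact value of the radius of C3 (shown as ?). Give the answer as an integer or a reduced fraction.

4/3

1. [ext C2·C3]  r_C3² + (14/3)r_C3 − 8 = 0  ⇒  r_C3 = 4/3 (r>0 drops 1)
2. [ext C3·C4]  r_C3² + 20r_C3 − 256/9 = 0  ⇒  r_C3 = 4/3 (r>0 drops 1)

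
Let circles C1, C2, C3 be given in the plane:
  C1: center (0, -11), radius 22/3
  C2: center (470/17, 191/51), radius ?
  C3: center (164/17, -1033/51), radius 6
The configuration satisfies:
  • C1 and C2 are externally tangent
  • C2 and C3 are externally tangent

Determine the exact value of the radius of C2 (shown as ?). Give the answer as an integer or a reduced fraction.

24

1. [ext C1·C2]  r_C2² + (44/3)r_C2 − 928 = 0  ⇒  r_C2 = 24 (r>0 drops 1)
2. [ext C2·C3]  r_C2² + 12r_C2 − 864 = 0  ⇒  r_C2 = 24 (r>0 drops 1)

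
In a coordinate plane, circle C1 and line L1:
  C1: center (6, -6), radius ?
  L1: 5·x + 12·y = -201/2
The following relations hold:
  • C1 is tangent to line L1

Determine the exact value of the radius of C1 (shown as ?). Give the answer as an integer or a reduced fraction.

1. [C1‖L1]  r_C1² − 81/4 = 0  ⇒  r_C1 = 9/2 (r>0 drops 1)

9/2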